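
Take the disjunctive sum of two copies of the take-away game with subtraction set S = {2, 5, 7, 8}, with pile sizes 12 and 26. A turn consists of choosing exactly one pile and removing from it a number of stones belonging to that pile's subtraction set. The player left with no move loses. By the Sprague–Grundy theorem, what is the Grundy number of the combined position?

0

All piles use S = {2, 5, 7, 8}:
G(0) = 0
G(1) = mex{} = 0
G(2) = mex{0} = 1
G(3) = mex{0} = 1
G(4) = mex{1} = 0
G(5) = mex{1,0} = 2
G(6) = mex{0,0} = 1
G(7) = mex{2,1,0} = 3
G(8) = mex{1,1,0,0} = 2
G(9) = mex{3,0,1,0} = 2
G(10) = mex{2,2,1,1} = 0
G(11) = mex{2,1,0,1} = 3
G(12) = mex{0,3,2,0} = 1
G(13) = mex{3,2,1,2} = 0
G(14) = mex{1,2,3,1} = 0
G(15) = mex{0,0,2,3} = 1
G(16) = mex{0,3,2,2} = 1
G(17) = mex{1,1,0,2} = 3
G(18) = mex{1,0,3,0} = 2
G(19) = mex{3,0,1,3} = 2
G(20) = mex{2,1,0,1} = 3
G(21) = mex{2,1,0,0} = 3
G(22) = mex{3,3,1,0} = 2
G(23) = mex{3,2,1,1} = 0
G(24) = mex{2,2,3,1} = 0
G(25) = mex{0,3,2,3} = 1
G(26) = mex{0,3,2,2} = 1
Pile A: G(12) = 1.
Pile B: G(26) = 1.
Combined Grundy value = 1 ⊕ 1 = 0.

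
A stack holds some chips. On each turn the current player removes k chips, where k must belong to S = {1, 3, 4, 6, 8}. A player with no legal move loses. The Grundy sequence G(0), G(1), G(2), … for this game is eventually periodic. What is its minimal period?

7

G(0) = 0
G(1) = mex{0} = 1
G(2) = mex{1} = 0
G(3) = mex{0,0} = 1
G(4) = mex{1,1,0} = 2
G(5) = mex{2,0,1} = 3
G(6) = mex{3,1,0,0} = 2
G(7) = mex{2,2,1,1} = 0
G(8) = mex{0,3,2,0,0} = 1
G(9) = mex{1,2,3,1,1} = 0
G(10) = mex{0,0,2,2,0} = 1
G(11) = mex{1,1,0,3,1} = 2
G(12) = mex{2,0,1,2,2} = 3
G(13) = mex{3,1,0,0,3} = 2
G(14) = mex{2,2,1,1,2} = 0
G(15) = mex{0,3,2,0,0} = 1
G(16) = mex{1,2,3,1,1} = 0
G(n+7) = G(n) holds for n = 0,…,7 (a full window of length max(S) = 8), so the sequence is purely periodic with period 7.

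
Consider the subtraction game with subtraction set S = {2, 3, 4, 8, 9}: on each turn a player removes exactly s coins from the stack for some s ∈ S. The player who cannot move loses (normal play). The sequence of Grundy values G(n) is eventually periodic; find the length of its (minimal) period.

G(0) = 0
G(1) = mex{} = 0
G(2) = mex{0} = 1
G(3) = mex{0,0} = 1
G(4) = mex{1,0,0} = 2
G(5) = mex{1,1,0} = 2
G(6) = mex{2,1,1} = 0
G(7) = mex{2,2,1} = 0
G(8) = mex{0,2,2,0} = 1
G(9) = mex{0,0,2,0,0} = 1
G(10) = mex{1,0,0,1,0} = 2
G(11) = mex{1,1,0,1,1} = 2
G(12) = mex{2,1,1,2,1} = 0
G(13) = mex{2,2,1,2,2} = 0
G(14) = mex{0,2,2,0,2} = 1
G(15) = mex{0,0,2,0,0} = 1
G(16) = mex{1,0,0,1,0} = 2
G(n+6) = G(n) holds for n = 0,…,8 (a full window of length max(S) = 9), so the sequence is purely periodic with period 6.

6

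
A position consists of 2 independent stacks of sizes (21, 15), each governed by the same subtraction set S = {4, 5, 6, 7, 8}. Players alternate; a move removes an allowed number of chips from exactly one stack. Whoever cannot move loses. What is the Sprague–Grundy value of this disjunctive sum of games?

2

All stacks use S = {4, 5, 6, 7, 8}:
n :  0  1  2  3  4  5  6  7  8  9 10 11 12 13 14 15 16 17 18 19 20 21
G :  0  0  0  0  1  1  1  1  2  2  2  2  0  0  0  0  1  1  1  1  2  2
Stack A: G(21) = 2.
Stack B: G(15) = 0.
Combined Grundy value = 2 ⊕ 0 = 2.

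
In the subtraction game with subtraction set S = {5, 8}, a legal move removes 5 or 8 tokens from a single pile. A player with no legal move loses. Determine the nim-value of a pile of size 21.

1

n :  0  1  2  3  4  5  6  7  8  9 10 11 12 13 14 15 16 17 18 19 20 21
G :  0  0  0  0  0  1  1  1  1  1  2  2  2  0  0  0  0  0  1  1  1  1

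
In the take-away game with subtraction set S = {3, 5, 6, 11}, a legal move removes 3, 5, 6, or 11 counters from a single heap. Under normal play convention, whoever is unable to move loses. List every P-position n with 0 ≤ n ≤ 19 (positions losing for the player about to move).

G(0) = 0
G(1) = mex{} = 0
G(2) = mex{} = 0
G(3) = mex{0} = 1
G(4) = mex{0} = 1
G(5) = mex{0,0} = 1
G(6) = mex{1,0,0} = 2
G(7) = mex{1,0,0} = 2
G(8) = mex{1,1,0} = 2
G(9) = mex{2,1,1} = 0
G(10) = mex{2,1,1} = 0
G(11) = mex{2,2,1,0} = 3
G(12) = mex{0,2,2,0} = 1
G(13) = mex{0,2,2,0} = 1
G(14) = mex{3,0,2,1} = 4
G(15) = mex{1,0,0,1} = 2
G(16) = mex{1,3,0,1} = 2
G(17) = mex{4,1,3,2} = 0
G(18) = mex{2,1,1,2} = 0
G(19) = mex{2,4,1,2} = 0
P-positions are exactly the n with G(n) = 0.

0, 1, 2, 9, 10, 17, 18, 19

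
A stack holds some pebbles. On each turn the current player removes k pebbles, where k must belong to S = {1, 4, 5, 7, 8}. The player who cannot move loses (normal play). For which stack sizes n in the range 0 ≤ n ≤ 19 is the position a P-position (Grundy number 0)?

0, 2, 11, 13

n :  0  1  2  3  4  5  6  7  8  9 10 11 12 13 14 15 16 17 18 19
G :  0  1  0  1  2  3  2  3  4  5  4  0  1  0  1  2  3  2  3  4
P-positions are exactly the n with G(n) = 0.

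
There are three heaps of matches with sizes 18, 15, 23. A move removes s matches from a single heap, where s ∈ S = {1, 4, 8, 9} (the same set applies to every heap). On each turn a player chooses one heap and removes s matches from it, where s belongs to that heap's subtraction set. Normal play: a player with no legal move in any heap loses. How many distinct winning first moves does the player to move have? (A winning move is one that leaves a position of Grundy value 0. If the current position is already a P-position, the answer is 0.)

4

All heaps use S = {1, 4, 8, 9}:
n :  0  1  2  3  4  5  6  7  8  9 10 11 12 13 14 15 16 17 18 19 20 21 22 23
G :  0  1  0  1  2  0  1  0  1  2  3  2  0  1  2  3  2  0  1  0  1  2  0  1
Heap A: G(18) = 1.
Heap B: G(15) = 3.
Heap C: G(23) = 1.
Combined Grundy value = 1 ⊕ 3 ⊕ 1 = 3.
A winning move leaves total XOR = 0, i.e. changes one component's Grundy value g to g ⊕ X where X is the current total.
Heap A: need g' = 1⊕3 = 2. Options: 18−1→G=0, 18−4→G=2, 18−8→G=3, 18−9→G=2. Hits: 2.
Heap B: need g' = 3⊕3 = 0. Options: 15−1→G=2, 15−4→G=2, 15−8→G=0, 15−9→G=1. Hits: 1.
Heap C: need g' = 1⊕3 = 2. Options: 23−1→G=0, 23−4→G=0, 23−8→G=3, 23−9→G=2. Hits: 1.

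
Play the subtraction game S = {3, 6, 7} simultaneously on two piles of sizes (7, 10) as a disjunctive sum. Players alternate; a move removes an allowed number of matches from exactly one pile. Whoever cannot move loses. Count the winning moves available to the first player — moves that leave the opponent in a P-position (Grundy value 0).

3

All piles use S = {3, 6, 7}:
n :  0  1  2  3  4  5  6  7  8  9 10
G :  0  0  0  1  1  1  2  2  2  3  0
Pile A: G(7) = 2.
Pile B: G(10) = 0.
Combined Grundy value = 2 ⊕ 0 = 2.
A winning move leaves total XOR = 0, i.e. changes one component's Grundy value g to g ⊕ X where X is the current total.
Pile A: need g' = 2⊕2 = 0. Options: 7−3→G=1, 7−6→G=0, 7−7→G=0. Hits: 2.
Pile B: need g' = 0⊕2 = 2. Options: 10−3→G=2, 10−6→G=1, 10−7→G=1. Hits: 1.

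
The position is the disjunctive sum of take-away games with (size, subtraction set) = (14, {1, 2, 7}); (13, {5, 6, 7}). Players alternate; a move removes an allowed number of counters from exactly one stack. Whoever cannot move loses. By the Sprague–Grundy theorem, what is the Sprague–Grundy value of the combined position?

Stack A, S = {1, 2, 7}:
G(0) = 0
G(1) = mex{0} = 1
G(2) = mex{1,0} = 2
G(3) = mex{2,1} = 0
G(4) = mex{0,2} = 1
G(5) = mex{1,0} = 2
G(6) = mex{2,1} = 0
G(7) = mex{0,2,0} = 1
G(8) = mex{1,0,1} = 2
G(9) = mex{2,1,2} = 0
G(10) = mex{0,2,0} = 1
G(11) = mex{1,0,1} = 2
G(12) = mex{2,1,2} = 0
G(13) = mex{0,2,0} = 1
G(14) = mex{1,0,1} = 2
G_A(14) = 2.
Stack B, S = {5, 6, 7}:
G(0) = 0
G(1) = mex{} = 0
G(2) = mex{} = 0
G(3) = mex{} = 0
G(4) = mex{} = 0
G(5) = mex{0} = 1
G(6) = mex{0,0} = 1
G(7) = mex{0,0,0} = 1
G(8) = mex{0,0,0} = 1
G(9) = mex{0,0,0} = 1
G(10) = mex{1,0,0} = 2
G(11) = mex{1,1,0} = 2
G(12) = mex{1,1,1} = 0
G(13) = mex{1,1,1} = 0
G_B(13) = 0.
Combined Grundy value = 2 ⊕ 0 = 2.

2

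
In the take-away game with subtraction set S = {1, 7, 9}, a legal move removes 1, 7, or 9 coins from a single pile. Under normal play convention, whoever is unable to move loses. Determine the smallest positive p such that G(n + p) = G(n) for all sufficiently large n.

2

n :  0  1  2  3  4  5  6  7  8  9 10 11 12 13 14
G :  0  1  0  1  0  1  0  1  0  1  0  1  0  1  0
G(n+2) = G(n) holds for n = 0,…,8 (a full window of length max(S) = 9), so the sequence is purely periodic with period 2.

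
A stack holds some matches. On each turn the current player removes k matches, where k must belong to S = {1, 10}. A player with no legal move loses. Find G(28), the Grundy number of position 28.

G(0) = 0
G(1) = mex{0} = 1
G(2) = mex{1} = 0
G(3) = mex{0} = 1
G(4) = mex{1} = 0
G(5) = mex{0} = 1
G(6) = mex{1} = 0
G(7) = mex{0} = 1
G(8) = mex{1} = 0
G(9) = mex{0} = 1
G(10) = mex{1,0} = 2
G(11) = mex{2,1} = 0
G(12) = mex{0,0} = 1
G(13) = mex{1,1} = 0
G(14) = mex{0,0} = 1
G(15) = mex{1,1} = 0
G(16) = mex{0,0} = 1
G(17) = mex{1,1} = 0
G(18) = mex{0,0} = 1
G(19) = mex{1,1} = 0
G(20) = mex{0,2} = 1
G(21) = mex{1,0} = 2
G(22) = mex{2,1} = 0
G(23) = mex{0,0} = 1
G(24) = mex{1,1} = 0
G(25) = mex{0,0} = 1
G(26) = mex{1,1} = 0
G(27) = mex{0,0} = 1
G(28) = mex{1,1} = 0

0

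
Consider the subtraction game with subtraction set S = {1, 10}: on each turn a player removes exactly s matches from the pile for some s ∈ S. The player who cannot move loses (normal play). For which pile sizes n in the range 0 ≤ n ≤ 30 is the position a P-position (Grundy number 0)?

n :  0  1  2  3  4  5  6  7  8  9 10 11 12 13 14 15 16 17 18 19 20 21 22 23 24 25 26 27 28 29 30
G :  0  1  0  1  0  1  0  1  0  1  2  0  1  0  1  0  1  0  1  0  1  2  0  1  0  1  0  1  0  1  0
P-positions are exactly the n with G(n) = 0.

0, 2, 4, 6, 8, 11, 13, 15, 17, 19, 22, 24, 26, 28, 30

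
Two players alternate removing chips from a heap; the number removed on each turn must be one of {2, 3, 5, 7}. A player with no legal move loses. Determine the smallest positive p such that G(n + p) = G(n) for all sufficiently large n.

G(0) = 0
G(1) = mex{} = 0
G(2) = mex{0} = 1
G(3) = mex{0,0} = 1
G(4) = mex{1,0} = 2
G(5) = mex{1,1,0} = 2
G(6) = mex{2,1,0} = 3
G(7) = mex{2,2,1,0} = 3
G(8) = mex{3,2,1,0} = 4
G(9) = mex{3,3,2,1} = 0
G(10) = mex{4,3,2,1} = 0
G(11) = mex{0,4,3,2} = 1
G(12) = mex{0,0,3,2} = 1
G(13) = mex{1,0,4,3} = 2
G(14) = mex{1,1,0,3} = 2
G(15) = mex{2,1,0,4} = 3
G(16) = mex{2,2,1,0} = 3
G(17) = mex{3,2,1,0} = 4
G(18) = mex{3,3,2,1} = 0
G(19) = mex{4,3,2,1} = 0
G(n+9) = G(n) holds for n = 0,…,6 (a full window of length max(S) = 7), so the sequence is purely periodic with period 9.

9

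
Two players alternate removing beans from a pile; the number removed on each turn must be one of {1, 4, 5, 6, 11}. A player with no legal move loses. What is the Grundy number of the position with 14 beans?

2

G(0) = 0
G(1) = mex{0} = 1
G(2) = mex{1} = 0
G(3) = mex{0} = 1
G(4) = mex{1,0} = 2
G(5) = mex{2,1,0} = 3
G(6) = mex{3,0,1,0} = 2
G(7) = mex{2,1,0,1} = 3
G(8) = mex{3,2,1,0} = 4
G(9) = mex{4,3,2,1} = 0
G(10) = mex{0,2,3,2} = 1
G(11) = mex{1,3,2,3,0} = 4
G(12) = mex{4,4,3,2,1} = 0
G(13) = mex{0,0,4,3,0} = 1
G(14) = mex{1,1,0,4,1} = 2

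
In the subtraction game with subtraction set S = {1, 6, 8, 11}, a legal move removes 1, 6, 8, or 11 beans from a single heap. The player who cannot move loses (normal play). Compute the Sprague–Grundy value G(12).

3

G(0) = 0
G(1) = mex{0} = 1
G(2) = mex{1} = 0
G(3) = mex{0} = 1
G(4) = mex{1} = 0
G(5) = mex{0} = 1
G(6) = mex{1,0} = 2
G(7) = mex{2,1} = 0
G(8) = mex{0,0,0} = 1
G(9) = mex{1,1,1} = 0
G(10) = mex{0,0,0} = 1
G(11) = mex{1,1,1,0} = 2
G(12) = mex{2,2,0,1} = 3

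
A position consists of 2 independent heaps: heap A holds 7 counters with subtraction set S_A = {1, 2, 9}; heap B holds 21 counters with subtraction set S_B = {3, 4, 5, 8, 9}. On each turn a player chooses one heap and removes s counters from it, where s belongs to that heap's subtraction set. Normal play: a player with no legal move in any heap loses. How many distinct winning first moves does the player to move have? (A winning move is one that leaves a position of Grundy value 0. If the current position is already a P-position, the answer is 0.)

Heap A, S = {1, 2, 9}:
G(0) = 0
G(1) = mex{0} = 1
G(2) = mex{1,0} = 2
G(3) = mex{2,1} = 0
G(4) = mex{0,2} = 1
G(5) = mex{1,0} = 2
G(6) = mex{2,1} = 0
G(7) = mex{0,2} = 1
G_A(7) = 1.
Heap B, S = {3, 4, 5, 8, 9}:
G(0) = 0
G(1) = mex{} = 0
G(2) = mex{} = 0
G(3) = mex{0} = 1
G(4) = mex{0,0} = 1
G(5) = mex{0,0,0} = 1
G(6) = mex{1,0,0} = 2
G(7) = mex{1,1,0} = 2
G(8) = mex{1,1,1,0} = 2
G(9) = mex{2,1,1,0,0} = 3
G(10) = mex{2,2,1,0,0} = 3
G(11) = mex{2,2,2,1,0} = 3
G(12) = mex{3,2,2,1,1} = 0
G(13) = mex{3,3,2,1,1} = 0
G(14) = mex{3,3,3,2,1} = 0
G(15) = mex{0,3,3,2,2} = 1
G(16) = mex{0,0,3,2,2} = 1
G(17) = mex{0,0,0,3,2} = 1
G(18) = mex{1,0,0,3,3} = 2
G(19) = mex{1,1,0,3,3} = 2
G(20) = mex{1,1,1,0,3} = 2
G(21) = mex{2,1,1,0,0} = 3
G_B(21) = 3.
Combined Grundy value = 1 ⊕ 3 = 2.
A winning move leaves total XOR = 0, i.e. changes one component's Grundy value g to g ⊕ X where X is the current total.
Heap A: need g' = 1⊕2 = 3. Options: 7−1→G=0, 7−2→G=2. Hits: 0.
Heap B: need g' = 3⊕2 = 1. Options: 21−3→G=2, 21−4→G=1, 21−5→G=1, 21−8→G=0, 21−9→G=0. Hits: 2.

2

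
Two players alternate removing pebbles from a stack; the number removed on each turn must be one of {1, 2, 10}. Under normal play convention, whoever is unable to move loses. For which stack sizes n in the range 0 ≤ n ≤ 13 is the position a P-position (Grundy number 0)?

G(0) = 0
G(1) = mex{0} = 1
G(2) = mex{1,0} = 2
G(3) = mex{2,1} = 0
G(4) = mex{0,2} = 1
G(5) = mex{1,0} = 2
G(6) = mex{2,1} = 0
G(7) = mex{0,2} = 1
G(8) = mex{1,0} = 2
G(9) = mex{2,1} = 0
G(10) = mex{0,2,0} = 1
G(11) = mex{1,0,1} = 2
G(12) = mex{2,1,2} = 0
G(13) = mex{0,2,0} = 1
P-positions are exactly the n with G(n) = 0.

0, 3, 6, 9, 12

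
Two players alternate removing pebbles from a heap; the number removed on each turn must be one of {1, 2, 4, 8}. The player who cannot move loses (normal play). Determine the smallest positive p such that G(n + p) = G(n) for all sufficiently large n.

3

G(0) = 0
G(1) = mex{0} = 1
G(2) = mex{1,0} = 2
G(3) = mex{2,1} = 0
G(4) = mex{0,2,0} = 1
G(5) = mex{1,0,1} = 2
G(6) = mex{2,1,2} = 0
G(7) = mex{0,2,0} = 1
G(8) = mex{1,0,1,0} = 2
G(9) = mex{2,1,2,1} = 0
G(10) = mex{0,2,0,2} = 1
G(11) = mex{1,0,1,0} = 2
G(12) = mex{2,1,2,1} = 0
G(13) = mex{0,2,0,2} = 1
G(14) = mex{1,0,1,0} = 2
G(n+3) = G(n) holds for n = 0,…,7 (a full window of length max(S) = 8), so the sequence is purely periodic with period 3.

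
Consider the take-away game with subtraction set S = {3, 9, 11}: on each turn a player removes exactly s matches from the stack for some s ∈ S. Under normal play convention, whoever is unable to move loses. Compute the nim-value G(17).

1

n :  0  1  2  3  4  5  6  7  8  9 10 11 12 13 14 15 16 17
G :  0  0  0  1  1  1  0  0  0  1  1  1  2  2  0  3  3  1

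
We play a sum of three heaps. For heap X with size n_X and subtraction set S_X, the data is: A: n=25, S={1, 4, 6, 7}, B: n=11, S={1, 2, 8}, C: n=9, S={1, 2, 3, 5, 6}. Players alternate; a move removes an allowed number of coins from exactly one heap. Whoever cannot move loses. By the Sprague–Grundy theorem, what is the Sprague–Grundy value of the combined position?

Heap A, S = {1, 4, 6, 7}:
n :  0  1  2  3  4  5  6  7  8  9 10 11 12 13 14 15 16 17 18 19 20 21 22 23 24 25
G :  0  1  0  1  2  0  1  2  3  2  0  1  2  0  1  0  1  2  0  1  2  3  2  0  1  2
G_A(25) = 2.
Heap B, S = {1, 2, 8}:
G(0) = 0
G(1) = mex{0} = 1
G(2) = mex{1,0} = 2
G(3) = mex{2,1} = 0
G(4) = mex{0,2} = 1
G(5) = mex{1,0} = 2
G(6) = mex{2,1} = 0
G(7) = mex{0,2} = 1
G(8) = mex{1,0,0} = 2
G(9) = mex{2,1,1} = 0
G(10) = mex{0,2,2} = 1
G(11) = mex{1,0,0} = 2
G_B(11) = 2.
Heap C, S = {1, 2, 3, 5, 6}:
G(0) = 0
G(1) = mex{0} = 1
G(2) = mex{1,0} = 2
G(3) = mex{2,1,0} = 3
G(4) = mex{3,2,1} = 0
G(5) = mex{0,3,2,0} = 1
G(6) = mex{1,0,3,1,0} = 2
G(7) = mex{2,1,0,2,1} = 3
G(8) = mex{3,2,1,3,2} = 0
G(9) = mex{0,3,2,0,3} = 1
G_C(9) = 1.
Combined Grundy value = 2 ⊕ 2 ⊕ 1 = 1.

1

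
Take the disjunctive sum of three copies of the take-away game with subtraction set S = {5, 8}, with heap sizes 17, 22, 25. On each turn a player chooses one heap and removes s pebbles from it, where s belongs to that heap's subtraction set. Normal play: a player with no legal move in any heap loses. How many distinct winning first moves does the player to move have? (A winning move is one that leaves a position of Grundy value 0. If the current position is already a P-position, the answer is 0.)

All heaps use S = {5, 8}:
n :  0  1  2  3  4  5  6  7  8  9 10 11 12 13 14 15 16 17 18 19 20 21 22 23 24 25
G :  0  0  0  0  0  1  1  1  1  1  2  2  2  0  0  0  0  0  1  1  1  1  1  2  2  2
Heap A: G(17) = 0.
Heap B: G(22) = 1.
Heap C: G(25) = 2.
Combined Grundy value = 0 ⊕ 1 ⊕ 2 = 3.
A winning move leaves total XOR = 0, i.e. changes one component's Grundy value g to g ⊕ X where X is the current total.
Heap A: need g' = 0⊕3 = 3. Options: 17−5→G=2, 17−8→G=1. Hits: 0.
Heap B: need g' = 1⊕3 = 2. Options: 22−5→G=0, 22−8→G=0. Hits: 0.
Heap C: need g' = 2⊕3 = 1. Options: 25−5→G=1, 25−8→G=0. Hits: 1.

1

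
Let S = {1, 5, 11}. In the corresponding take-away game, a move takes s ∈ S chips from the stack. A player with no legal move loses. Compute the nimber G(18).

n :  0  1  2  3  4  5  6  7  8  9 10 11 12 13 14 15 16 17 18
G :  0  1  0  1  0  1  0  1  0  1  0  1  0  1  0  1  0  1  0

0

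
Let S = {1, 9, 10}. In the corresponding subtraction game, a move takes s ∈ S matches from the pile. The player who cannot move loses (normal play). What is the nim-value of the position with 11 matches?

G(0) = 0
G(1) = mex{0} = 1
G(2) = mex{1} = 0
G(3) = mex{0} = 1
G(4) = mex{1} = 0
G(5) = mex{0} = 1
G(6) = mex{1} = 0
G(7) = mex{0} = 1
G(8) = mex{1} = 0
G(9) = mex{0,0} = 1
G(10) = mex{1,1,0} = 2
G(11) = mex{2,0,1} = 3

3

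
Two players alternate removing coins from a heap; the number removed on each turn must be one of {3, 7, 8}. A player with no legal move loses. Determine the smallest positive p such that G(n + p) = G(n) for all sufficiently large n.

n :  0  1  2  3  4  5  6  7  8  9 10 11 12 13 14 15 16 17 18 19 20 21 22 23 24 25
G :  0  0  0  1  1  1  0  2  2  1  3  0  0  2  1  1  0  0  2  1  1  0  0  2  1  1
From n = 11 onward G(n+5) = G(n); since this holds over max(S) = 8 consecutive positions the period is 5 (pre-period 11).

5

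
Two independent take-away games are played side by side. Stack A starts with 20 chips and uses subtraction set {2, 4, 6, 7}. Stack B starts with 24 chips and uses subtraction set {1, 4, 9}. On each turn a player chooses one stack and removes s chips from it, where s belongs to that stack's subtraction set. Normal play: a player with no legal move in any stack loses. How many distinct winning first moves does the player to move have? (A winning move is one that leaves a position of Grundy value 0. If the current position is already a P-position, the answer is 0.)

3

Stack A, S = {2, 4, 6, 7}:
n :  0  1  2  3  4  5  6  7  8  9 10 11 12 13 14 15 16 17 18 19 20
G :  0  0  1  1  2  2  3  3  4  0  0  1  1  2  2  3  3  4  0  0  1
G_A(20) = 1.
Stack B, S = {1, 4, 9}:
n :  0  1  2  3  4  5  6  7  8  9 10 11 12 13 14 15 16 17 18 19 20 21 22 23 24
G :  0  1  0  1  2  0  1  0  1  2  0  1  0  1  2  0  1  0  1  2  0  1  0  1  2
G_B(24) = 2.
Combined Grundy value = 1 ⊕ 2 = 3.
A winning move leaves total XOR = 0, i.e. changes one component's Grundy value g to g ⊕ X where X is the current total.
Stack A: need g' = 1⊕3 = 2. Options: 20−2→G=0, 20−4→G=3, 20−6→G=2, 20−7→G=2. Hits: 2.
Stack B: need g' = 2⊕3 = 1. Options: 24−1→G=1, 24−4→G=0, 24−9→G=0. Hits: 1.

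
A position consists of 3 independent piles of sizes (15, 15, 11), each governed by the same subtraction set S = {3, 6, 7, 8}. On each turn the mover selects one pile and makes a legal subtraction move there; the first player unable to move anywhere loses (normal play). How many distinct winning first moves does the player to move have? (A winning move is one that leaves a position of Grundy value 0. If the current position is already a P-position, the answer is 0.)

All piles use S = {3, 6, 7, 8}:
n :  0  1  2  3  4  5  6  7  8  9 10 11 12 13 14 15
G :  0  0  0  1  1  1  2  2  2  3  3  0  0  0  1  1
Pile A: G(15) = 1.
Pile B: G(15) = 1.
Pile C: G(11) = 0.
Combined Grundy value = 1 ⊕ 1 ⊕ 0 = 0.
A winning move leaves total XOR = 0, i.e. changes one component's Grundy value g to g ⊕ X where X is the current total.
Pile A: target g' = 1⊕0 = 1, but every legal move changes the Grundy value (mex property), so 0 moves.
Pile B: target g' = 1⊕0 = 1, but every legal move changes the Grundy value (mex property), so 0 moves.
Pile C: target g' = 0⊕0 = 0, but every legal move changes the Grundy value (mex property), so 0 moves.

0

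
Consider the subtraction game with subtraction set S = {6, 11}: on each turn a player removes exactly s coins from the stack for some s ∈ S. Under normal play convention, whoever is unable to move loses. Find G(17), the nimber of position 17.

G(0) = 0
G(1) = mex{} = 0
G(2) = mex{} = 0
G(3) = mex{} = 0
G(4) = mex{} = 0
G(5) = mex{} = 0
G(6) = mex{0} = 1
G(7) = mex{0} = 1
G(8) = mex{0} = 1
G(9) = mex{0} = 1
G(10) = mex{0} = 1
G(11) = mex{0,0} = 1
G(12) = mex{1,0} = 2
G(13) = mex{1,0} = 2
G(14) = mex{1,0} = 2
G(15) = mex{1,0} = 2
G(16) = mex{1,0} = 2
G(17) = mex{1,1} = 0

0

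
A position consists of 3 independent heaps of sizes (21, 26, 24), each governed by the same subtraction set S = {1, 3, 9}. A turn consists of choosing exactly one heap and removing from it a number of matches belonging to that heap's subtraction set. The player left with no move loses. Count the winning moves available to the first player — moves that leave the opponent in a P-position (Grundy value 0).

9

All heaps use S = {1, 3, 9}:
G(0) = 0
G(1) = mex{0} = 1
G(2) = mex{1} = 0
G(3) = mex{0,0} = 1
G(4) = mex{1,1} = 0
G(5) = mex{0,0} = 1
G(6) = mex{1,1} = 0
G(7) = mex{0,0} = 1
G(8) = mex{1,1} = 0
G(9) = mex{0,0,0} = 1
G(10) = mex{1,1,1} = 0
G(11) = mex{0,0,0} = 1
G(12) = mex{1,1,1} = 0
G(13) = mex{0,0,0} = 1
G(14) = mex{1,1,1} = 0
G(15) = mex{0,0,0} = 1
G(16) = mex{1,1,1} = 0
G(17) = mex{0,0,0} = 1
G(18) = mex{1,1,1} = 0
G(19) = mex{0,0,0} = 1
G(20) = mex{1,1,1} = 0
G(21) = mex{0,0,0} = 1
G(22) = mex{1,1,1} = 0
G(23) = mex{0,0,0} = 1
G(24) = mex{1,1,1} = 0
G(25) = mex{0,0,0} = 1
G(26) = mex{1,1,1} = 0
Heap A: G(21) = 1.
Heap B: G(26) = 0.
Heap C: G(24) = 0.
Combined Grundy value = 1 ⊕ 0 ⊕ 0 = 1.
A winning move leaves total XOR = 0, i.e. changes one component's Grundy value g to g ⊕ X where X is the current total.
Heap A: need g' = 1⊕1 = 0. Options: 21−1→G=0, 21−3→G=0, 21−9→G=0. Hits: 3.
Heap B: need g' = 0⊕1 = 1. Options: 26−1→G=1, 26−3→G=1, 26−9→G=1. Hits: 3.
Heap C: need g' = 0⊕1 = 1. Options: 24−1→G=1, 24−3→G=1, 24−9→G=1. Hits: 3.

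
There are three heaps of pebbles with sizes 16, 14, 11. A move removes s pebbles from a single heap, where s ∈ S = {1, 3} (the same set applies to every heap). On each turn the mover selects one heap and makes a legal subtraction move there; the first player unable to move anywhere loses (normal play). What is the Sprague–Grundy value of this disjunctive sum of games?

All heaps use S = {1, 3}:
G(0) = 0
G(1) = mex{0} = 1
G(2) = mex{1} = 0
G(3) = mex{0,0} = 1
G(4) = mex{1,1} = 0
G(5) = mex{0,0} = 1
G(6) = mex{1,1} = 0
G(7) = mex{0,0} = 1
G(8) = mex{1,1} = 0
G(9) = mex{0,0} = 1
G(10) = mex{1,1} = 0
G(11) = mex{0,0} = 1
G(12) = mex{1,1} = 0
G(13) = mex{0,0} = 1
G(14) = mex{1,1} = 0
G(15) = mex{0,0} = 1
G(16) = mex{1,1} = 0
Heap A: G(16) = 0.
Heap B: G(14) = 0.
Heap C: G(11) = 1.
Combined Grundy value = 0 ⊕ 0 ⊕ 1 = 1.

1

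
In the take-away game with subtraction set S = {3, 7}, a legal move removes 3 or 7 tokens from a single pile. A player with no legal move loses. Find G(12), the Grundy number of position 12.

0

n :  0  1  2  3  4  5  6  7  8  9 10 11 12
G :  0  0  0  1  1  1  0  2  2  1  0  0  0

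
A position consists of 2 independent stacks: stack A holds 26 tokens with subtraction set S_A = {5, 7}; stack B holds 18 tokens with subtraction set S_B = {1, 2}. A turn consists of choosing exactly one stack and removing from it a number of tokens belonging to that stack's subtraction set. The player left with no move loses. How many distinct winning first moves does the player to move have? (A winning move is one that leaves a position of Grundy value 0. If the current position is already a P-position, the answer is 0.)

Stack A, S = {5, 7}:
G(0) = 0
G(1) = mex{} = 0
G(2) = mex{} = 0
G(3) = mex{} = 0
G(4) = mex{} = 0
G(5) = mex{0} = 1
G(6) = mex{0} = 1
G(7) = mex{0,0} = 1
G(8) = mex{0,0} = 1
G(9) = mex{0,0} = 1
G(10) = mex{1,0} = 2
G(11) = mex{1,0} = 2
G(12) = mex{1,1} = 0
G(13) = mex{1,1} = 0
G(14) = mex{1,1} = 0
G(15) = mex{2,1} = 0
G(16) = mex{2,1} = 0
G(17) = mex{0,2} = 1
G(18) = mex{0,2} = 1
G(19) = mex{0,0} = 1
G(20) = mex{0,0} = 1
G(21) = mex{0,0} = 1
G(22) = mex{1,0} = 2
G(23) = mex{1,0} = 2
G(24) = mex{1,1} = 0
G(25) = mex{1,1} = 0
G(26) = mex{1,1} = 0
G_A(26) = 0.
Stack B, S = {1, 2}:
G(0) = 0
G(1) = mex{0} = 1
G(2) = mex{1,0} = 2
G(3) = mex{2,1} = 0
G(4) = mex{0,2} = 1
G(5) = mex{1,0} = 2
G(6) = mex{2,1} = 0
G(7) = mex{0,2} = 1
G(8) = mex{1,0} = 2
G(9) = mex{2,1} = 0
G(10) = mex{0,2} = 1
G(11) = mex{1,0} = 2
G(12) = mex{2,1} = 0
G(13) = mex{0,2} = 1
G(14) = mex{1,0} = 2
G(15) = mex{2,1} = 0
G(16) = mex{0,2} = 1
G(17) = mex{1,0} = 2
G(18) = mex{2,1} = 0
G_B(18) = 0.
Combined Grundy value = 0 ⊕ 0 = 0.
A winning move leaves total XOR = 0, i.e. changes one component's Grundy value g to g ⊕ X where X is the current total.
Stack A: target g' = 0⊕0 = 0, but every legal move changes the Grundy value (mex property), so 0 moves.
Stack B: target g' = 0⊕0 = 0, but every legal move changes the Grundy value (mex property), so 0 moves.

0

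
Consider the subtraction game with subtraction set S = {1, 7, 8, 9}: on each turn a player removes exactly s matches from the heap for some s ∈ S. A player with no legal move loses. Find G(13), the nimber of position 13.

n :  0  1  2  3  4  5  6  7  8  9 10 11 12 13
G :  0  1  0  1  0  1  0  1  2  3  2  3  2  3

3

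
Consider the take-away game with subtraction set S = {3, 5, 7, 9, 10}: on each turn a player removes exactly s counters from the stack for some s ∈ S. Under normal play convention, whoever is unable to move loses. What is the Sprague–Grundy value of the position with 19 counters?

n :  0  1  2  3  4  5  6  7  8  9 10 11 12 13 14 15 16 17 18 19
G :  0  0  0  1  1  1  2  2  2  3  3  3  4  0  0  0  1  1  1  2

2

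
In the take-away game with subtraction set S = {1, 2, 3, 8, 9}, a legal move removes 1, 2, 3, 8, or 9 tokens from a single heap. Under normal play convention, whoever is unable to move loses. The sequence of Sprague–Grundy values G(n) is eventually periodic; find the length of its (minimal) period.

10

G(0) = 0
G(1) = mex{0} = 1
G(2) = mex{1,0} = 2
G(3) = mex{2,1,0} = 3
G(4) = mex{3,2,1} = 0
G(5) = mex{0,3,2} = 1
G(6) = mex{1,0,3} = 2
G(7) = mex{2,1,0} = 3
G(8) = mex{3,2,1,0} = 4
G(9) = mex{4,3,2,1,0} = 5
G(10) = mex{5,4,3,2,1} = 0
G(11) = mex{0,5,4,3,2} = 1
G(12) = mex{1,0,5,0,3} = 2
G(13) = mex{2,1,0,1,0} = 3
G(14) = mex{3,2,1,2,1} = 0
G(15) = mex{0,3,2,3,2} = 1
G(16) = mex{1,0,3,4,3} = 2
G(17) = mex{2,1,0,5,4} = 3
G(18) = mex{3,2,1,0,5} = 4
G(19) = mex{4,3,2,1,0} = 5
G(20) = mex{5,4,3,2,1} = 0
G(21) = mex{0,5,4,3,2} = 1
G(n+10) = G(n) holds for n = 0,…,8 (a full window of length max(S) = 9), so the sequence is purely periodic with period 10.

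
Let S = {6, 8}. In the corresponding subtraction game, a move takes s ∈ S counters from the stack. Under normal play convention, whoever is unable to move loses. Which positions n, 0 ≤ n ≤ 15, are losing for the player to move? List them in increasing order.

G(0) = 0
G(1) = mex{} = 0
G(2) = mex{} = 0
G(3) = mex{} = 0
G(4) = mex{} = 0
G(5) = mex{} = 0
G(6) = mex{0} = 1
G(7) = mex{0} = 1
G(8) = mex{0,0} = 1
G(9) = mex{0,0} = 1
G(10) = mex{0,0} = 1
G(11) = mex{0,0} = 1
G(12) = mex{1,0} = 2
G(13) = mex{1,0} = 2
G(14) = mex{1,1} = 0
G(15) = mex{1,1} = 0
P-positions are exactly the n with G(n) = 0.

0, 1, 2, 3, 4, 5, 14, 15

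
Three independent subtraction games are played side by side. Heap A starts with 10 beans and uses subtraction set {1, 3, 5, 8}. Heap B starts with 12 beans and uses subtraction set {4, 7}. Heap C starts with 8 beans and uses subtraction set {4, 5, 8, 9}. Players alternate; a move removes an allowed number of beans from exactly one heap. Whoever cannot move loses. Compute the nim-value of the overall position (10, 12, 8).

Heap A, S = {1, 3, 5, 8}:
n :  0  1  2  3  4  5  6  7  8  9 10
G :  0  1  0  1  0  1  0  1  2  3  2
G_A(10) = 2.
Heap B, S = {4, 7}:
G(0) = 0
G(1) = mex{} = 0
G(2) = mex{} = 0
G(3) = mex{} = 0
G(4) = mex{0} = 1
G(5) = mex{0} = 1
G(6) = mex{0} = 1
G(7) = mex{0,0} = 1
G(8) = mex{1,0} = 2
G(9) = mex{1,0} = 2
G(10) = mex{1,0} = 2
G(11) = mex{1,1} = 0
G(12) = mex{2,1} = 0
G_B(12) = 0.
Heap C, S = {4, 5, 8, 9}:
n : 0 1 2 3 4 5 6 7 8
G : 0 0 0 0 1 1 1 1 2
G_C(8) = 2.
Combined Grundy value = 2 ⊕ 0 ⊕ 2 = 0.

0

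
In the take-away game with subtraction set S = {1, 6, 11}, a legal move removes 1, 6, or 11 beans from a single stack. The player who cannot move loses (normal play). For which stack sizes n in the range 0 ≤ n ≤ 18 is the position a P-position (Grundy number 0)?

0, 2, 4, 7, 9, 12, 14, 16

n :  0  1  2  3  4  5  6  7  8  9 10 11 12 13 14 15 16 17 18
G :  0  1  0  1  0  1  2  0  1  0  1  2  0  1  0  1  0  1  2
P-positions are exactly the n with G(n) = 0.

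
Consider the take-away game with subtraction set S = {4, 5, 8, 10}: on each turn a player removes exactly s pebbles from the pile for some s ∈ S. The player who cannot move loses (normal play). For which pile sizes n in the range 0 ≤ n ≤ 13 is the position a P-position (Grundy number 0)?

n :  0  1  2  3  4  5  6  7  8  9 10 11 12 13
G :  0  0  0  0  1  1  1  1  2  2  2  2  3  3
P-positions are exactly the n with G(n) = 0.

0, 1, 2, 3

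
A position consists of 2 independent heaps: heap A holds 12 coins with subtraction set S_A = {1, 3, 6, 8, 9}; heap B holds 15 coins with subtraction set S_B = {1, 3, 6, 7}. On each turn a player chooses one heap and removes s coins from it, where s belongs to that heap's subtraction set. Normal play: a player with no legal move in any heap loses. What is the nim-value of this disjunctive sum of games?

5

Heap A, S = {1, 3, 6, 8, 9}:
G(0) = 0
G(1) = mex{0} = 1
G(2) = mex{1} = 0
G(3) = mex{0,0} = 1
G(4) = mex{1,1} = 0
G(5) = mex{0,0} = 1
G(6) = mex{1,1,0} = 2
G(7) = mex{2,0,1} = 3
G(8) = mex{3,1,0,0} = 2
G(9) = mex{2,2,1,1,0} = 3
G(10) = mex{3,3,0,0,1} = 2
G(11) = mex{2,2,1,1,0} = 3
G(12) = mex{3,3,2,0,1} = 4
G_A(12) = 4.
Heap B, S = {1, 3, 6, 7}:
G(0) = 0
G(1) = mex{0} = 1
G(2) = mex{1} = 0
G(3) = mex{0,0} = 1
G(4) = mex{1,1} = 0
G(5) = mex{0,0} = 1
G(6) = mex{1,1,0} = 2
G(7) = mex{2,0,1,0} = 3
G(8) = mex{3,1,0,1} = 2
G(9) = mex{2,2,1,0} = 3
G(10) = mex{3,3,0,1} = 2
G(11) = mex{2,2,1,0} = 3
G(12) = mex{3,3,2,1} = 0
G(13) = mex{0,2,3,2} = 1
G(14) = mex{1,3,2,3} = 0
G(15) = mex{0,0,3,2} = 1
G_B(15) = 1.
Combined Grundy value = 4 ⊕ 1 = 5.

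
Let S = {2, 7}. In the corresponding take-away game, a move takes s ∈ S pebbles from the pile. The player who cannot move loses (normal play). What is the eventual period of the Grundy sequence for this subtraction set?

9

G(0) = 0
G(1) = mex{} = 0
G(2) = mex{0} = 1
G(3) = mex{0} = 1
G(4) = mex{1} = 0
G(5) = mex{1} = 0
G(6) = mex{0} = 1
G(7) = mex{0,0} = 1
G(8) = mex{1,0} = 2
G(9) = mex{1,1} = 0
G(10) = mex{2,1} = 0
G(11) = mex{0,0} = 1
G(12) = mex{0,0} = 1
G(13) = mex{1,1} = 0
G(14) = mex{1,1} = 0
G(15) = mex{0,2} = 1
G(16) = mex{0,0} = 1
G(17) = mex{1,0} = 2
G(18) = mex{1,1} = 0
G(19) = mex{2,1} = 0
G(n+9) = G(n) holds for n = 0,…,6 (a full window of length max(S) = 7), so the sequence is purely periodic with period 9.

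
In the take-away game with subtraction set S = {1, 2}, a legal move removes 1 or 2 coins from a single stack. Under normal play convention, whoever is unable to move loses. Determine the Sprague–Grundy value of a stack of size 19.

1

n :  0  1  2  3  4  5  6  7  8  9 10 11 12 13 14 15 16 17 18 19
G :  0  1  2  0  1  2  0  1  2  0  1  2  0  1  2  0  1  2  0  1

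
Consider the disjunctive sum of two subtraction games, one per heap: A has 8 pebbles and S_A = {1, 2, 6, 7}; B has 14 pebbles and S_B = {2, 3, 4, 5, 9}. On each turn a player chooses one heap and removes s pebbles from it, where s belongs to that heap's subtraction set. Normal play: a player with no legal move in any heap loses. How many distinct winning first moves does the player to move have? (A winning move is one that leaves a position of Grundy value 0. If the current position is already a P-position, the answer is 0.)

0

Heap A, S = {1, 2, 6, 7}:
G(0) = 0
G(1) = mex{0} = 1
G(2) = mex{1,0} = 2
G(3) = mex{2,1} = 0
G(4) = mex{0,2} = 1
G(5) = mex{1,0} = 2
G(6) = mex{2,1,0} = 3
G(7) = mex{3,2,1,0} = 4
G(8) = mex{4,3,2,1} = 0
G_A(8) = 0.
Heap B, S = {2, 3, 4, 5, 9}:
G(0) = 0
G(1) = mex{} = 0
G(2) = mex{0} = 1
G(3) = mex{0,0} = 1
G(4) = mex{1,0,0} = 2
G(5) = mex{1,1,0,0} = 2
G(6) = mex{2,1,1,0} = 3
G(7) = mex{2,2,1,1} = 0
G(8) = mex{3,2,2,1} = 0
G(9) = mex{0,3,2,2,0} = 1
G(10) = mex{0,0,3,2,0} = 1
G(11) = mex{1,0,0,3,1} = 2
G(12) = mex{1,1,0,0,1} = 2
G(13) = mex{2,1,1,0,2} = 3
G(14) = mex{2,2,1,1,2} = 0
G_B(14) = 0.
Combined Grundy value = 0 ⊕ 0 = 0.
A winning move leaves total XOR = 0, i.e. changes one component's Grundy value g to g ⊕ X where X is the current total.
Heap A: target g' = 0⊕0 = 0, but every legal move changes the Grundy value (mex property), so 0 moves.
Heap B: target g' = 0⊕0 = 0, but every legal move changes the Grundy value (mex property), so 0 moves.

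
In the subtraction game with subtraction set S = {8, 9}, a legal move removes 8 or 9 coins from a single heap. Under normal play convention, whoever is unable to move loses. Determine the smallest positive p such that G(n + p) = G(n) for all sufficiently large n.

17

n :  0  1  2  3  4  5  6  7  8  9 10 11 12 13 14 15 16 17 18 19 20 21 22 23 24 25 26 27 28 29 30 31 32 33 34 35
G :  0  0  0  0  0  0  0  0  1  1  1  1  1  1  1  1  2  0  0  0  0  0  0  0  0  1  1  1  1  1  1  1  1  2  0  0
G(n+17) = G(n) holds for n = 0,…,8 (a full window of length max(S) = 9), so the sequence is purely periodic with period 17.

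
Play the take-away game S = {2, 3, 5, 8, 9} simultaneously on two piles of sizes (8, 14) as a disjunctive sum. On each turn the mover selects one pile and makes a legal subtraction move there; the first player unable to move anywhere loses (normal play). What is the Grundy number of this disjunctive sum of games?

All piles use S = {2, 3, 5, 8, 9}:
G(0) = 0
G(1) = mex{} = 0
G(2) = mex{0} = 1
G(3) = mex{0,0} = 1
G(4) = mex{1,0} = 2
G(5) = mex{1,1,0} = 2
G(6) = mex{2,1,0} = 3
G(7) = mex{2,2,1} = 0
G(8) = mex{3,2,1,0} = 4
G(9) = mex{0,3,2,0,0} = 1
G(10) = mex{4,0,2,1,0} = 3
G(11) = mex{1,4,3,1,1} = 0
G(12) = mex{3,1,0,2,1} = 4
G(13) = mex{0,3,4,2,2} = 1
G(14) = mex{4,0,1,3,2} = 5
Pile A: G(8) = 4.
Pile B: G(14) = 5.
Combined Grundy value = 4 ⊕ 5 = 1.

1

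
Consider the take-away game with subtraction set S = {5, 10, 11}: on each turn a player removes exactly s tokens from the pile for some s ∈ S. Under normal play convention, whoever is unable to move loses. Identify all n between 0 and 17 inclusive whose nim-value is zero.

G(0) = 0
G(1) = mex{} = 0
G(2) = mex{} = 0
G(3) = mex{} = 0
G(4) = mex{} = 0
G(5) = mex{0} = 1
G(6) = mex{0} = 1
G(7) = mex{0} = 1
G(8) = mex{0} = 1
G(9) = mex{0} = 1
G(10) = mex{1,0} = 2
G(11) = mex{1,0,0} = 2
G(12) = mex{1,0,0} = 2
G(13) = mex{1,0,0} = 2
G(14) = mex{1,0,0} = 2
G(15) = mex{2,1,0} = 3
G(16) = mex{2,1,1} = 0
G(17) = mex{2,1,1} = 0
P-positions are exactly the n with G(n) = 0.

0, 1, 2, 3, 4, 16, 17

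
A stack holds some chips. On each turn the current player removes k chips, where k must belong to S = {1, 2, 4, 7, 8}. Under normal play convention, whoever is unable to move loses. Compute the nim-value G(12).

0

n :  0  1  2  3  4  5  6  7  8  9 10 11 12
G :  0  1  2  0  1  2  0  1  2  0  1  2  0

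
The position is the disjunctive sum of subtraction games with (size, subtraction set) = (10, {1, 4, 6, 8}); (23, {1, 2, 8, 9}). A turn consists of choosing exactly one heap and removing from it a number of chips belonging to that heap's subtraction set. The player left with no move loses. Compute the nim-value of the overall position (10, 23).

3

Heap A, S = {1, 4, 6, 8}:
G(0) = 0
G(1) = mex{0} = 1
G(2) = mex{1} = 0
G(3) = mex{0} = 1
G(4) = mex{1,0} = 2
G(5) = mex{2,1} = 0
G(6) = mex{0,0,0} = 1
G(7) = mex{1,1,1} = 0
G(8) = mex{0,2,0,0} = 1
G(9) = mex{1,0,1,1} = 2
G(10) = mex{2,1,2,0} = 3
G_A(10) = 3.
Heap B, S = {1, 2, 8, 9}:
n :  0  1  2  3  4  5  6  7  8  9 10 11 12 13 14 15 16 17 18 19 20 21 22 23
G :  0  1  2  0  1  2  0  1  2  3  0  1  2  0  1  2  0  1  2  3  0  1  2  0
G_B(23) = 0.
Combined Grundy value = 3 ⊕ 0 = 3.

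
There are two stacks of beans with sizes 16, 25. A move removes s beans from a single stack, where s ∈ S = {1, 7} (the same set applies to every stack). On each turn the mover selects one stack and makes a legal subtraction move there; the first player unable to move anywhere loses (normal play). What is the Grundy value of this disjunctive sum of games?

1

All stacks use S = {1, 7}:
n :  0  1  2  3  4  5  6  7  8  9 10 11 12 13 14 15 16 17 18 19 20 21 22 23 24 25
G :  0  1  0  1  0  1  0  1  0  1  0  1  0  1  0  1  0  1  0  1  0  1  0  1  0  1
Stack A: G(16) = 0.
Stack B: G(25) = 1.
Combined Grundy value = 0 ⊕ 1 = 1.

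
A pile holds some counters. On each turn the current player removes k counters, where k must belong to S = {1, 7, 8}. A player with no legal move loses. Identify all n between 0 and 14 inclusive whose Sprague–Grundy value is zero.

n :  0  1  2  3  4  5  6  7  8  9 10 11 12 13 14
G :  0  1  0  1  0  1  0  1  2  3  2  3  2  3  2
P-positions are exactly the n with G(n) = 0.

0, 2, 4, 6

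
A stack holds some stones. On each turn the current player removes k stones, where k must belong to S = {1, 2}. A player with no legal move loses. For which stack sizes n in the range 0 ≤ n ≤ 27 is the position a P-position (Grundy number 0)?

n :  0  1  2  3  4  5  6  7  8  9 10 11 12 13 14 15 16 17 18 19 20 21 22 23 24 25 26 27
G :  0  1  2  0  1  2  0  1  2  0  1  2  0  1  2  0  1  2  0  1  2  0  1  2  0  1  2  0
P-positions are exactly the n with G(n) = 0.

0, 3, 6, 9, 12, 15, 18, 21, 24, 27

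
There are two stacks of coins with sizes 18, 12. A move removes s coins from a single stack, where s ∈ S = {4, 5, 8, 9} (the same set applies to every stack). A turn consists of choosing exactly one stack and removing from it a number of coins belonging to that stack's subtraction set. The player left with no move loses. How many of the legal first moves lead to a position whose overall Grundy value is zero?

All stacks use S = {4, 5, 8, 9}:
G(0) = 0
G(1) = mex{} = 0
G(2) = mex{} = 0
G(3) = mex{} = 0
G(4) = mex{0} = 1
G(5) = mex{0,0} = 1
G(6) = mex{0,0} = 1
G(7) = mex{0,0} = 1
G(8) = mex{1,0,0} = 2
G(9) = mex{1,1,0,0} = 2
G(10) = mex{1,1,0,0} = 2
G(11) = mex{1,1,0,0} = 2
G(12) = mex{2,1,1,0} = 3
G(13) = mex{2,2,1,1} = 0
G(14) = mex{2,2,1,1} = 0
G(15) = mex{2,2,1,1} = 0
G(16) = mex{3,2,2,1} = 0
G(17) = mex{0,3,2,2} = 1
G(18) = mex{0,0,2,2} = 1
Stack A: G(18) = 1.
Stack B: G(12) = 3.
Combined Grundy value = 1 ⊕ 3 = 2.
A winning move leaves total XOR = 0, i.e. changes one component's Grundy value g to g ⊕ X where X is the current total.
Stack A: need g' = 1⊕2 = 3. Options: 18−4→G=0, 18−5→G=0, 18−8→G=2, 18−9→G=2. Hits: 0.
Stack B: need g' = 3⊕2 = 1. Options: 12−4→G=2, 12−5→G=1, 12−8→G=1, 12−9→G=0. Hits: 2.

2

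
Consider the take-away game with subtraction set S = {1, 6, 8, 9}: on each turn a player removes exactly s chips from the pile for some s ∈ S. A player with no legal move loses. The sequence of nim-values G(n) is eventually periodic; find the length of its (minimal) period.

n :  0  1  2  3  4  5  6  7  8  9 10 11 12 13 14 15 16 17 18 19 20 21 22 23 24 25 26 27 28 29 30 31 32 33 34 35
G :  0  1  0  1  0  1  2  0  1  2  3  2  3  2  0  1  2  0  1  0  1  0  1  2  0  1  2  3  2  3  2  0  1  2  0  1
G(n+17) = G(n) holds for n = 0,…,8 (a full window of length max(S) = 9), so the sequence is purely periodic with period 17.

17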